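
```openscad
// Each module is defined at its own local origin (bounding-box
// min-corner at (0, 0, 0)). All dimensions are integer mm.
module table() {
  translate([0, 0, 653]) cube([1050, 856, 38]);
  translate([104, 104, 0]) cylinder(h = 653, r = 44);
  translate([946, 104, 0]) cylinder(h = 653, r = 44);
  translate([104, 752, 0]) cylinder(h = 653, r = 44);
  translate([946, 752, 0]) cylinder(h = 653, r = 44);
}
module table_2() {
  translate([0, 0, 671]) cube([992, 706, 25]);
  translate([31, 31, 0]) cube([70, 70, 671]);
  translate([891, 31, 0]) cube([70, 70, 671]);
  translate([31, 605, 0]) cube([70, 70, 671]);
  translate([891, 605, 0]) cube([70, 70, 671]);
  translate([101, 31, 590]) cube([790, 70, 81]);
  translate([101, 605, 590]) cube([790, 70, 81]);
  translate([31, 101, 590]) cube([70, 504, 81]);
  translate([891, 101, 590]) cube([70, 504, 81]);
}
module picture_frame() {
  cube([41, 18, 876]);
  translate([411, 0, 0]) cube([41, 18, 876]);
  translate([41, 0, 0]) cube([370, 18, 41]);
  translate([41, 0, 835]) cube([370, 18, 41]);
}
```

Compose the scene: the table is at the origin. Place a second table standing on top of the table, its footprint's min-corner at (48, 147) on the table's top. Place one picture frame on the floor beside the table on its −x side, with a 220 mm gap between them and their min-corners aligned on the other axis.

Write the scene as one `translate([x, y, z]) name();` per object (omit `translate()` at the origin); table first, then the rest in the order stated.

table();
translate([48, 147, 691]) table_2();
translate([-672, 0, 0]) picture_frame();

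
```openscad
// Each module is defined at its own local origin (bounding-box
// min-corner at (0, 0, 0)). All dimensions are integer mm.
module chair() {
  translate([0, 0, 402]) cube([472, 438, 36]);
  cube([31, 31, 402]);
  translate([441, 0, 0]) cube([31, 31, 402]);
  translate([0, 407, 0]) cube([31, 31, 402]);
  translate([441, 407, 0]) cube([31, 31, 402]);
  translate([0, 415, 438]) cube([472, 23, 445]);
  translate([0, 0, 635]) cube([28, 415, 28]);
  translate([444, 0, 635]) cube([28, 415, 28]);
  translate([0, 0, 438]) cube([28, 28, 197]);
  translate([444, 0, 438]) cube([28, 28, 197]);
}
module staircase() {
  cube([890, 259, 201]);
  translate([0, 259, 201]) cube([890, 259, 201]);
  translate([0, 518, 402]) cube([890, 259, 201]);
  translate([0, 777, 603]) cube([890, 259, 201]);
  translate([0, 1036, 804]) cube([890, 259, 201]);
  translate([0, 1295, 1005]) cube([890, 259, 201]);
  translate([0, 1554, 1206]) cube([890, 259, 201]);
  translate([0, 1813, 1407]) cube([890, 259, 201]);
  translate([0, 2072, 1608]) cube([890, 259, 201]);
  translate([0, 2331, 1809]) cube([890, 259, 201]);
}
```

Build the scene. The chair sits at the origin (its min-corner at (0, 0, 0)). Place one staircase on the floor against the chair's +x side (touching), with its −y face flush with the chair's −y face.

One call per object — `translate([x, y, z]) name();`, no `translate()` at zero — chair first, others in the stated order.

chair();
translate([472, 0, 0]) staircase();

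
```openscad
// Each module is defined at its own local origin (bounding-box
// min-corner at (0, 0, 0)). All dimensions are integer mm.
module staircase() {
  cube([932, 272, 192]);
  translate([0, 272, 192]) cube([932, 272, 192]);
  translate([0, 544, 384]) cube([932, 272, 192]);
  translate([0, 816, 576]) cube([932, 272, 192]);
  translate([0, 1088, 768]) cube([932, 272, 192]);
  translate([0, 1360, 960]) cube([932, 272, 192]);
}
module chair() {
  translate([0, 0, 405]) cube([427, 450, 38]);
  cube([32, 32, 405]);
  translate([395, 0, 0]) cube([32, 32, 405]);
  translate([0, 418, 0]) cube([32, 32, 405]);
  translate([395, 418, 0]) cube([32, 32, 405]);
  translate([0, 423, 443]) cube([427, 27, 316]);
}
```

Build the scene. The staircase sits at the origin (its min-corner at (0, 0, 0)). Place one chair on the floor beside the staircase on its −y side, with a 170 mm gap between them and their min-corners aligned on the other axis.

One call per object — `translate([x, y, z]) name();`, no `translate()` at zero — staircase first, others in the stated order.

staircase();
translate([0, -620, 0]) chair();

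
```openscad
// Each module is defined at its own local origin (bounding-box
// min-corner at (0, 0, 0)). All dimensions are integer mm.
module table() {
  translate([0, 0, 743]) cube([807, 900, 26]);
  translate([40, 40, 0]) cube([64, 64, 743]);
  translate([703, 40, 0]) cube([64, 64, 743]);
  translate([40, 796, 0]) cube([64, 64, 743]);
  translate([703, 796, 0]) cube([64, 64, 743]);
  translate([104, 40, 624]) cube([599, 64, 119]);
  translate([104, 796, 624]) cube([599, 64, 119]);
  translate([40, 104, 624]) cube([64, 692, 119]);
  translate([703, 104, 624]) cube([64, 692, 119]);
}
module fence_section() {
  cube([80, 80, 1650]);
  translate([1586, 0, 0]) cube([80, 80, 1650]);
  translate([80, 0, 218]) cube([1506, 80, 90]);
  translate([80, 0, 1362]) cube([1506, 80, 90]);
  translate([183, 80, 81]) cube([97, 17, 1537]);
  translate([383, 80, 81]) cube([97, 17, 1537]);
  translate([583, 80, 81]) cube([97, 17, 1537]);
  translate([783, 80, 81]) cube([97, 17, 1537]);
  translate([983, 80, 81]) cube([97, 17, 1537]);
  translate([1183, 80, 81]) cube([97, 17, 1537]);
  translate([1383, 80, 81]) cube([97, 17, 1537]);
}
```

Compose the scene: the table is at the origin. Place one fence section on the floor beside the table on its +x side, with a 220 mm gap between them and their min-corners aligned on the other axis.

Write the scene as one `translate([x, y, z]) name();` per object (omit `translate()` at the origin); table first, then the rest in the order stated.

table();
translate([1027, 0, 0]) fence_section();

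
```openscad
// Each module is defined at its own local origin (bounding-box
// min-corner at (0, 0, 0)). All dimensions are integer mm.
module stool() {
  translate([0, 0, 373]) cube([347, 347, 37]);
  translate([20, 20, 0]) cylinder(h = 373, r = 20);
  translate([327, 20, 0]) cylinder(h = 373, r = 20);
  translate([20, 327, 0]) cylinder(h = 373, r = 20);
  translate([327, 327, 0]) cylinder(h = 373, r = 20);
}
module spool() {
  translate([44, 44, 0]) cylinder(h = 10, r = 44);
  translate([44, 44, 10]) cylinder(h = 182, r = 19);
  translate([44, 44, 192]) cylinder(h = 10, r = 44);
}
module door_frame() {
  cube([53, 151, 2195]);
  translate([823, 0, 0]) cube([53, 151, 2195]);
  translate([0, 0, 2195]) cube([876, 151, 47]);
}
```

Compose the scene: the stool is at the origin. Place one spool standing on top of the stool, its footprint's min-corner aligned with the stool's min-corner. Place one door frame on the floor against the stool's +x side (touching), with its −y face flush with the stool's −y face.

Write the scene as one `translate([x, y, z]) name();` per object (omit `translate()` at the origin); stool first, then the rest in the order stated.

stool();
translate([0, 0, 410]) spool();
translate([347, 0, 0]) door_frame();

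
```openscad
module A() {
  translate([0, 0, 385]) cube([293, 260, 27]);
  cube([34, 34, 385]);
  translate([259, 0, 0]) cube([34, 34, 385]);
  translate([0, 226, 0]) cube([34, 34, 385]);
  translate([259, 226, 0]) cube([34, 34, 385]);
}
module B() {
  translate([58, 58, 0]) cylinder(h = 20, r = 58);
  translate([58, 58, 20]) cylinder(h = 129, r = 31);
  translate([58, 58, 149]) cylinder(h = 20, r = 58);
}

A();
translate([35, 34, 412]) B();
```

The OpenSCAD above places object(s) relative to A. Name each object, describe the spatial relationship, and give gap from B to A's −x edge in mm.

A is a stool. B is a spool. The spool is on top of the stool. The gap from the spool to the stool's −x edge is 35 mm.

The spool's min-x is at 35; the stool's min-x is 0; gap = 35 mm.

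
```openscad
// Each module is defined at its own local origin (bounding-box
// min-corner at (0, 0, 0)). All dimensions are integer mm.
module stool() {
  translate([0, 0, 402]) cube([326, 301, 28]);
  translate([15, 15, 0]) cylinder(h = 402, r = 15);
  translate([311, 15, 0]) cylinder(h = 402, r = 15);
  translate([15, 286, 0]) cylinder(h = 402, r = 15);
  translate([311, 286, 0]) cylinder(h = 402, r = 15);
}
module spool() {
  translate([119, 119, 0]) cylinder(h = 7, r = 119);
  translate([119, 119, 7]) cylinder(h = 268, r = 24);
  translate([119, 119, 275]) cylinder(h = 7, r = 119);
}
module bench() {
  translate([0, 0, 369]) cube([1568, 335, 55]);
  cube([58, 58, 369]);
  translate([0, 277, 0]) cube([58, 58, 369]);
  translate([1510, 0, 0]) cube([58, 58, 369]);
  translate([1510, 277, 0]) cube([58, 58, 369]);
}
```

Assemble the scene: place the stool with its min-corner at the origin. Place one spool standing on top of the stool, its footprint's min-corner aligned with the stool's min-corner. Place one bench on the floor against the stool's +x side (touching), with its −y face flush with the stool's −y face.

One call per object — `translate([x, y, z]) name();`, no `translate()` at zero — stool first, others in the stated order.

stool();
translate([0, 0, 430]) spool();
translate([326, 0, 0]) bench();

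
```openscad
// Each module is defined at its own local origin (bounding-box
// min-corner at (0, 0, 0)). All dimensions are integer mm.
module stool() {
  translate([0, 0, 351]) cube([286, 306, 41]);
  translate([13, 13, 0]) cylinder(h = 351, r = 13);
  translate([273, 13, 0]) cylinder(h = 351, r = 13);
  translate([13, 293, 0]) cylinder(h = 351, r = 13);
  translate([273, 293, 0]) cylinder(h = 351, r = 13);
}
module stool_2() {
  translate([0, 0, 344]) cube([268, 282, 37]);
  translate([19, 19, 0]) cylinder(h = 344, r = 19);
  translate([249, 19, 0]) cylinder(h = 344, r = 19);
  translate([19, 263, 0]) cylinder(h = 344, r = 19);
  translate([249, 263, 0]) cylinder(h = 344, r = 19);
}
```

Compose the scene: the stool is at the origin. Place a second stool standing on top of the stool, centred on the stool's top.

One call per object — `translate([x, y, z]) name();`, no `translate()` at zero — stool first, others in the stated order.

stool();
translate([9, 12, 392]) stool_2();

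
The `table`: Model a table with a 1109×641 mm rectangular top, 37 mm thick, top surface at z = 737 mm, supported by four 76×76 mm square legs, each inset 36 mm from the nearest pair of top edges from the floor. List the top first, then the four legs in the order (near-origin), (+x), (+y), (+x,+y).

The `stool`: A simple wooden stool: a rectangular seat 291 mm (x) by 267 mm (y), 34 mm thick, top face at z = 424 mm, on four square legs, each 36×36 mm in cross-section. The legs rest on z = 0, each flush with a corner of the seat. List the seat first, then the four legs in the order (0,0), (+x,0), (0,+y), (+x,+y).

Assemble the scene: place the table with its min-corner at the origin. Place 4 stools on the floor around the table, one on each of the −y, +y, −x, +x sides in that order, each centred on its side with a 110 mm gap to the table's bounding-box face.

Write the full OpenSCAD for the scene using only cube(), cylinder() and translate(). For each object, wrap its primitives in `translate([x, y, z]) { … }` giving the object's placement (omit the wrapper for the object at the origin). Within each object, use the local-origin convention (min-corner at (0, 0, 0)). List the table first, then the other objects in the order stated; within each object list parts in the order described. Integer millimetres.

translate([0, 0, 700]) cube([1109, 641, 37]);
translate([36, 36, 0]) cube([76, 76, 700]);
translate([997, 36, 0]) cube([76, 76, 700]);
translate([36, 529, 0]) cube([76, 76, 700]);
translate([997, 529, 0]) cube([76, 76, 700]);
translate([409, -377, 0]) {
  translate([0, 0, 390]) cube([291, 267, 34]);
  cube([36, 36, 390]);
  translate([255, 0, 0]) cube([36, 36, 390]);
  translate([0, 231, 0]) cube([36, 36, 390]);
  translate([255, 231, 0]) cube([36, 36, 390]);
}
translate([409, 751, 0]) {
  translate([0, 0, 390]) cube([291, 267, 34]);
  cube([36, 36, 390]);
  translate([255, 0, 0]) cube([36, 36, 390]);
  translate([0, 231, 0]) cube([36, 36, 390]);
  translate([255, 231, 0]) cube([36, 36, 390]);
}
translate([-401, 187, 0]) {
  translate([0, 0, 390]) cube([291, 267, 34]);
  cube([36, 36, 390]);
  translate([255, 0, 0]) cube([36, 36, 390]);
  translate([0, 231, 0]) cube([36, 36, 390]);
  translate([255, 231, 0]) cube([36, 36, 390]);
}
translate([1219, 187, 0]) {
  translate([0, 0, 390]) cube([291, 267, 34]);
  cube([36, 36, 390]);
  translate([255, 0, 0]) cube([36, 36, 390]);
  translate([0, 231, 0]) cube([36, 36, 390]);
  translate([255, 231, 0]) cube([36, 36, 390]);
}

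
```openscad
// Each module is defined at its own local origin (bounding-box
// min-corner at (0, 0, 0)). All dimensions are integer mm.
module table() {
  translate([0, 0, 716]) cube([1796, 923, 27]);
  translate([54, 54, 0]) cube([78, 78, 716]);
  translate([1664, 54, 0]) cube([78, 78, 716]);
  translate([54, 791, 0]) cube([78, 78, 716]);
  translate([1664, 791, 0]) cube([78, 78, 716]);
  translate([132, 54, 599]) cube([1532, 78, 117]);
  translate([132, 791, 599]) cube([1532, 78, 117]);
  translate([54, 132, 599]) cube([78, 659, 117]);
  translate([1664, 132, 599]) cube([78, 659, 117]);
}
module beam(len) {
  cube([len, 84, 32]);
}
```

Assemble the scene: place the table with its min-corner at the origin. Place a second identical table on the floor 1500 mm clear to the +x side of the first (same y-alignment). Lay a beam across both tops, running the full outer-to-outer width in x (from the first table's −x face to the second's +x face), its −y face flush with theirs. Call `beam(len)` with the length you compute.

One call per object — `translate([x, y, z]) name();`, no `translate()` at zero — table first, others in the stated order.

table();
translate([3296, 0, 0]) table();
translate([0, 0, 743]) beam(5092);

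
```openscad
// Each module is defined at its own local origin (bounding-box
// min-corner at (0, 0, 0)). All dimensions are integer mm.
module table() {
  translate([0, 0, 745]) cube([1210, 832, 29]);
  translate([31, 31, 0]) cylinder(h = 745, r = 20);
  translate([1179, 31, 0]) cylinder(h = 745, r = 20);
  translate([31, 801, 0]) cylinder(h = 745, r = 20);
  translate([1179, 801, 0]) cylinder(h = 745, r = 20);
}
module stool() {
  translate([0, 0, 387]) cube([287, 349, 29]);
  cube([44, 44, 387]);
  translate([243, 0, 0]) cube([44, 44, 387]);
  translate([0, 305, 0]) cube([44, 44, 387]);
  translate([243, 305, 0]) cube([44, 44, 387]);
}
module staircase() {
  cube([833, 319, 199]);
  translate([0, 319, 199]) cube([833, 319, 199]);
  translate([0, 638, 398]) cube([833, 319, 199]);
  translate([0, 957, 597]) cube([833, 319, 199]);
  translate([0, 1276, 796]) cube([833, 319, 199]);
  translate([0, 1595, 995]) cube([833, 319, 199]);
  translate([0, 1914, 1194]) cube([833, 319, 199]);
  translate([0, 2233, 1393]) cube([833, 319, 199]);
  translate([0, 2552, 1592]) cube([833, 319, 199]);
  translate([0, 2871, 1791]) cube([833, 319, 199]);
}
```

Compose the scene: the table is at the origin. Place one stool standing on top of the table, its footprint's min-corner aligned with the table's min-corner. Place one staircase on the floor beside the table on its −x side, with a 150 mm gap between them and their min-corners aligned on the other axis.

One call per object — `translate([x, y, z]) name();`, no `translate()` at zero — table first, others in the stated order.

table();
translate([0, 0, 774]) stool();
translate([-983, 0, 0]) staircase();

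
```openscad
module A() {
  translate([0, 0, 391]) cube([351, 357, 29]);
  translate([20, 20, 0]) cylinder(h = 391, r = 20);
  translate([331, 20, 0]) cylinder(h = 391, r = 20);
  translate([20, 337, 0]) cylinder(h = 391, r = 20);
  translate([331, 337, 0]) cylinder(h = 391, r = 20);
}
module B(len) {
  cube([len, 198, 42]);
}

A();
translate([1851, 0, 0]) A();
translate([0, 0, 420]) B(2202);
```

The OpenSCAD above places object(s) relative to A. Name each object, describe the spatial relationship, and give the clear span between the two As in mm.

Second stool starts at x = 1851; first ends at x = 351; clear span = 1851 − 351 = 1500 mm.

A is a stool. B is a beam. A beam spans the tops of two stools. The clear span between the two stools is 1500 mm.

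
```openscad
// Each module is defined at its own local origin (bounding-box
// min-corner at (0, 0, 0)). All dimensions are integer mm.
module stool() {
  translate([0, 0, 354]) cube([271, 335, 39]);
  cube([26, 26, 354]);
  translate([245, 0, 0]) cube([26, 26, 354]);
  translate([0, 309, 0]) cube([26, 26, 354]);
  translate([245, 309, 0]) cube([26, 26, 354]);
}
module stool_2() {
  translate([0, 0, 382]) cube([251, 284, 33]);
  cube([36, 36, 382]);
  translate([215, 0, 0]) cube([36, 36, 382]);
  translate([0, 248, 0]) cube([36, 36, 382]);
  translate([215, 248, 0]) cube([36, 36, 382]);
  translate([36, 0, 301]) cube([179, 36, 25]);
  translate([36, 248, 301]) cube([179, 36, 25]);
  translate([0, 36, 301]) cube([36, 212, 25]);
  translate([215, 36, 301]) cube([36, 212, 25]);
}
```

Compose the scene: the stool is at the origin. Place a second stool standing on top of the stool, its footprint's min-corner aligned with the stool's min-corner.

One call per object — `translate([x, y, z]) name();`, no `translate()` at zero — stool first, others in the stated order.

stool();
translate([0, 0, 393]) stool_2();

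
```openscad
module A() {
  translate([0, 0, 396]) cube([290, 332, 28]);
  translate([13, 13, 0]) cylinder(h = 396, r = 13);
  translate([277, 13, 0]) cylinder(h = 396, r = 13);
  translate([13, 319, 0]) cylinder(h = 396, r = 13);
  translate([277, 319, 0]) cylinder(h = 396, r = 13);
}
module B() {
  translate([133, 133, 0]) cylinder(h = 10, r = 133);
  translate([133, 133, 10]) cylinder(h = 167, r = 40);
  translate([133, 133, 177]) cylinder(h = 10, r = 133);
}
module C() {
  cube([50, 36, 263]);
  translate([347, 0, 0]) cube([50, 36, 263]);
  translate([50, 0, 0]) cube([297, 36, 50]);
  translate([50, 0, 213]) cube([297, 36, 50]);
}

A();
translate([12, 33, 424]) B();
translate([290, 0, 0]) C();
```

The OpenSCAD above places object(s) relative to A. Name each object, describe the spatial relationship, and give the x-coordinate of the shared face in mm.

A is a stool. B is a spool. C is a picture frame. The spool is on top of the stool, centred. The picture frame is against the stool's +x side, with their −y faces flush. The x-coordinate of the shared face is 290 mm.

The stool's +x face and the picture frame's −x face are both at x = 290 mm.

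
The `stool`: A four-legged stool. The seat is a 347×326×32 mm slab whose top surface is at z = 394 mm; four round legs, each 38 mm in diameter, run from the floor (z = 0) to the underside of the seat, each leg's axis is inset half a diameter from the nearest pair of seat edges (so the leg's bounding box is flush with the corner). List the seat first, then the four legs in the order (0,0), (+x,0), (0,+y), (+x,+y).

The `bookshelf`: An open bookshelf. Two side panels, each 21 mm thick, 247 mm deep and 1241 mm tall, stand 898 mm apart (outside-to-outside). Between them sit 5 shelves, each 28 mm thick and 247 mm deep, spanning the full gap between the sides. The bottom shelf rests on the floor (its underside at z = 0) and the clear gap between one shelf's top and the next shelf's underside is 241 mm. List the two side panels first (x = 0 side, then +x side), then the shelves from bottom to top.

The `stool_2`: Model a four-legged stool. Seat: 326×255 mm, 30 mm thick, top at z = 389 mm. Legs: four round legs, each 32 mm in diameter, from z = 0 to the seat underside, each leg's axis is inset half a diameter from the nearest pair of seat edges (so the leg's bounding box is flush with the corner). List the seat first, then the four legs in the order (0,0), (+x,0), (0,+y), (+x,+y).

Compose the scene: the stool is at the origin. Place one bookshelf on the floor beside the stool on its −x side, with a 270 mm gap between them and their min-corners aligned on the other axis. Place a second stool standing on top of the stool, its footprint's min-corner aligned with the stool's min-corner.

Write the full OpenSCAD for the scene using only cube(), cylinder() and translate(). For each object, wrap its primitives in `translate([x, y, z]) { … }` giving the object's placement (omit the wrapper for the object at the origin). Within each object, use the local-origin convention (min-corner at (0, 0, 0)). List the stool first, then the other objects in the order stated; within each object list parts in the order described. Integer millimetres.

translate([0, 0, 362]) cube([347, 326, 32]);
translate([19, 19, 0]) cylinder(h = 362, r = 19);
translate([328, 19, 0]) cylinder(h = 362, r = 19);
translate([19, 307, 0]) cylinder(h = 362, r = 19);
translate([328, 307, 0]) cylinder(h = 362, r = 19);
translate([-1168, 0, 0]) {
  cube([21, 247, 1241]);
  translate([877, 0, 0]) cube([21, 247, 1241]);
  translate([21, 0, 0]) cube([856, 247, 28]);
  translate([21, 0, 269]) cube([856, 247, 28]);
  translate([21, 0, 538]) cube([856, 247, 28]);
  translate([21, 0, 807]) cube([856, 247, 28]);
  translate([21, 0, 1076]) cube([856, 247, 28]);
}
translate([0, 0, 394]) {
  translate([0, 0, 359]) cube([326, 255, 30]);
  translate([16, 16, 0]) cylinder(h = 359, r = 16);
  translate([310, 16, 0]) cylinder(h = 359, r = 16);
  translate([16, 239, 0]) cylinder(h = 359, r = 16);
  translate([310, 239, 0]) cylinder(h = 359, r = 16);
}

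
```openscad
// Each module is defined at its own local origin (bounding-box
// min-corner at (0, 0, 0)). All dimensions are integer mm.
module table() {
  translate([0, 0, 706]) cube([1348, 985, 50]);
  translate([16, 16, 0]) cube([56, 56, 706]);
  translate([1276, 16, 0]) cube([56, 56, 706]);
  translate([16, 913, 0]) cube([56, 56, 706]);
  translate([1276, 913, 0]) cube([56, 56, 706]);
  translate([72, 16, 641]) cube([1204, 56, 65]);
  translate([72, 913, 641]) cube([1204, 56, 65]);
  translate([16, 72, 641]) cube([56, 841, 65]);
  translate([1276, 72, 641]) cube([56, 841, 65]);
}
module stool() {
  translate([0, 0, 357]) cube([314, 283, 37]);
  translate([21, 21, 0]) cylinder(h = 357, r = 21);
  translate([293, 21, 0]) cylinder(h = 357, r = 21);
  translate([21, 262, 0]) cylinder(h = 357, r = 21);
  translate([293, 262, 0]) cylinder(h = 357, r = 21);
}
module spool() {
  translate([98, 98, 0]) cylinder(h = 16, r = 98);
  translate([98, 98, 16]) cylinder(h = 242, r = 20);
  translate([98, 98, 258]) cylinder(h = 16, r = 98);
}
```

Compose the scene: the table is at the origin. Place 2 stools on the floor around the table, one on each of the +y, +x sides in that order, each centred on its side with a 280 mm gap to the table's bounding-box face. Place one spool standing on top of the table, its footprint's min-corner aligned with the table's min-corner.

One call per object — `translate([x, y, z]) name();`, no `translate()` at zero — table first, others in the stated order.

table();
translate([517, 1265, 0]) stool();
translate([1628, 351, 0]) stool();
translate([0, 0, 756]) spool();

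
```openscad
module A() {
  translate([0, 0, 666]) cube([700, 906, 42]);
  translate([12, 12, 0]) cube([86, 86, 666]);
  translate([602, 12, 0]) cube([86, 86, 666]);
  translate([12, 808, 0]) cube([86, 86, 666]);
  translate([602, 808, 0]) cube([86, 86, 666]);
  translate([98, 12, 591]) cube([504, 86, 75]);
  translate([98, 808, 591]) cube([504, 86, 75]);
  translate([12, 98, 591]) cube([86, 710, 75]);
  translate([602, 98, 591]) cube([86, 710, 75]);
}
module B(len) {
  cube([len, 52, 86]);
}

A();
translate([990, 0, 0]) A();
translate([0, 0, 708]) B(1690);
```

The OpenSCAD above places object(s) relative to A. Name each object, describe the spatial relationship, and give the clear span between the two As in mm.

Second table starts at x = 990; first ends at x = 700; clear span = 990 − 700 = 290 mm.

A is a table. B is a beam. A beam spans the tops of two tables. The clear span between the two tables is 290 mm.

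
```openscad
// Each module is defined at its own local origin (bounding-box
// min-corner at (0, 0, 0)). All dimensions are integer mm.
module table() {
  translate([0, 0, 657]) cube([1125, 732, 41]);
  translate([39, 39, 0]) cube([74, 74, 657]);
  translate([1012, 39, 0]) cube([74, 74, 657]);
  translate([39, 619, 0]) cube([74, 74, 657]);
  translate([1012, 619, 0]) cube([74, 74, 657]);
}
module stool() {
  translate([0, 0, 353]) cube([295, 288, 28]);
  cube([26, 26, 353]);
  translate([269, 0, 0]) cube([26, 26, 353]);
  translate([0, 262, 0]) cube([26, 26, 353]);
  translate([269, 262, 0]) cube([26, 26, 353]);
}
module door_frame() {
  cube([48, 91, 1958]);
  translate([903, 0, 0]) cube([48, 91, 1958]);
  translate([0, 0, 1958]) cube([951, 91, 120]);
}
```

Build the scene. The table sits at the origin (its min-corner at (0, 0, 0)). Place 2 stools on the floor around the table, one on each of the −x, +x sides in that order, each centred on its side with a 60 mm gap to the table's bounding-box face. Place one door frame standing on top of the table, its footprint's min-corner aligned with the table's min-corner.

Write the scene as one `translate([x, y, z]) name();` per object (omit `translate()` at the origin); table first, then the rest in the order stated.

table();
translate([-355, 222, 0]) stool();
translate([1185, 222, 0]) stool();
translate([0, 0, 698]) door_frame();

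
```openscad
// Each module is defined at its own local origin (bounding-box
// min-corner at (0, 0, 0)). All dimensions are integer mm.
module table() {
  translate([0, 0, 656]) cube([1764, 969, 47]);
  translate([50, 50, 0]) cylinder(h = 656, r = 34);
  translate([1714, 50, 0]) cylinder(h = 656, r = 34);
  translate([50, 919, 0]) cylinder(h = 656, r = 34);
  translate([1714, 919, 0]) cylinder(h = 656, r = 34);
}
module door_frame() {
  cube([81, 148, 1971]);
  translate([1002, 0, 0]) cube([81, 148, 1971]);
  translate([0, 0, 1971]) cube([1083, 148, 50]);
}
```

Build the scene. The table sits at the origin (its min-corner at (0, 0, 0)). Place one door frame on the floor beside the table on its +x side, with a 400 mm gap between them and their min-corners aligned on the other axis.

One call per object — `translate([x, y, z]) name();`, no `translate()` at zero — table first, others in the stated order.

table();
translate([2164, 0, 0]) door_frame();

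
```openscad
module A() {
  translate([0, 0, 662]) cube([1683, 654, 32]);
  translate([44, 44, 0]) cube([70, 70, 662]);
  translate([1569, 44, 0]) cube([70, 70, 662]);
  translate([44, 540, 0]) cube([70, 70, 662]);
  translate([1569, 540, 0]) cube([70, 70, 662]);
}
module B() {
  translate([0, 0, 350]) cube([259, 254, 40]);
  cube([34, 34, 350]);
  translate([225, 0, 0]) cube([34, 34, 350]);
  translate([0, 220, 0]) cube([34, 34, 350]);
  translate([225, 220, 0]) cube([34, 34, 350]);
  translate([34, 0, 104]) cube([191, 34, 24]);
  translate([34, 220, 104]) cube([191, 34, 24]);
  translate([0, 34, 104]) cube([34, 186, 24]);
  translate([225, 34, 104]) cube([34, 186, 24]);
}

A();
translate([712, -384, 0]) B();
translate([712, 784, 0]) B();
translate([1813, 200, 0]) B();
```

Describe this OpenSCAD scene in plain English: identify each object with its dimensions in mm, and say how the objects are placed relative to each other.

A is a table with a 1683×654 mm rectangular top, 32 mm thick, top surface at z = 694 mm, supported by four 70×70 mm square legs, each inset 44 mm from the nearest pair of top edges, running from the floor.

B is a four-legged stool. The seat is 259×254 mm, 40 mm thick, top at z = 390 mm. It stands on four square legs, each 34×34 mm in cross-section, from z = 0 to the seat underside, each flush with a corner of the seat. Four stretchers, 34 mm wide and 24 mm tall, connect adjacent legs with their undersides at z = 104 mm, each running between the inner faces of the legs it joins and aligned with the legs' outer faces on the other axis.

Three stools sit around the table at the −y, +y, +x sides.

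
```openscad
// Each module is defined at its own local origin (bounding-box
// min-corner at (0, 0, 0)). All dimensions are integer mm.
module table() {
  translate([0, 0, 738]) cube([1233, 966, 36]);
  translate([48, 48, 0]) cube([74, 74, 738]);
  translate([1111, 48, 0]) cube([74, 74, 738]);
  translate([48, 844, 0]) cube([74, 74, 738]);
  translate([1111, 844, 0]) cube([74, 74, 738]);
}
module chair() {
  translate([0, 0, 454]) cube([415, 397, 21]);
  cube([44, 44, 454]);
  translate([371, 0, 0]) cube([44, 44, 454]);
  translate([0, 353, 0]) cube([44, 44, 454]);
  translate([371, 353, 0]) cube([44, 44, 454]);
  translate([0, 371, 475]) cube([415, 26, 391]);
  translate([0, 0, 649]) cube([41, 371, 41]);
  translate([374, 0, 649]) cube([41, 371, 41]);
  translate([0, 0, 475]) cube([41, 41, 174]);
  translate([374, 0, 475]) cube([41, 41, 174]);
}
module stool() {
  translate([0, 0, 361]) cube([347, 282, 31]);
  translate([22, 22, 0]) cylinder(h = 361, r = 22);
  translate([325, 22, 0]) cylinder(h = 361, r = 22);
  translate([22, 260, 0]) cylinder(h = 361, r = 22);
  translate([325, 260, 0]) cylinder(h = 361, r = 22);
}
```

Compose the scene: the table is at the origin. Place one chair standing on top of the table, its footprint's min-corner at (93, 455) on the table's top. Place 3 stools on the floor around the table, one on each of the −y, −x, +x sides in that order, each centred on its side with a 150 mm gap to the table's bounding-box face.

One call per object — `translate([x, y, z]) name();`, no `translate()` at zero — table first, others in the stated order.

table();
translate([93, 455, 774]) chair();
translate([443, -432, 0]) stool();
translate([-497, 342, 0]) stool();
translate([1383, 342, 0]) stool();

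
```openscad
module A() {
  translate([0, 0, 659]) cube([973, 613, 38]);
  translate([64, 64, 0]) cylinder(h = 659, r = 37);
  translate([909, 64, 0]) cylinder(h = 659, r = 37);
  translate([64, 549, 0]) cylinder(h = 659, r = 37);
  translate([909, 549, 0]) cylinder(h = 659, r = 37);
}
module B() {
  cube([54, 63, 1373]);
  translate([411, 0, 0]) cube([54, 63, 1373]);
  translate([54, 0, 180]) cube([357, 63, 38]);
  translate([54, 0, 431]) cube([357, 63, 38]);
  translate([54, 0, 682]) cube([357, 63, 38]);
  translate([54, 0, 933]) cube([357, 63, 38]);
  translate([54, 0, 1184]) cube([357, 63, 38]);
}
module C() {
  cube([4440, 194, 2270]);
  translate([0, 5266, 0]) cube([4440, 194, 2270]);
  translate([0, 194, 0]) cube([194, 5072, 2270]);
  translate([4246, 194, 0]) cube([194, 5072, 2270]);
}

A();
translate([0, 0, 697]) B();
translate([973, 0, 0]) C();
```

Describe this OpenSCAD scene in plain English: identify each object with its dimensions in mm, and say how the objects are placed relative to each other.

A is a table: top 973 mm (x) × 613 mm (y), 38 mm thick, upper face at z = 697 mm, on four round legs of 74 mm diameter, each leg's bounding box inset 27 mm from the nearest pair of top edges, running from z = 0 to the bottom of the top.

B is a straight ladder. Two 54×63 mm vertical rails, 1373 mm tall, stand 465 mm apart (outside-to-outside) with their front faces coplanar on the −y side. 5 rungs, each 63 mm deep and 38 mm tall, span between the inner faces of the rails, front faces flush with the rails. The lowest rung's underside is at z = 180 mm and rungs are spaced 251 mm apart (underside to underside).

C is a box-shaped house frame (walls only): outside footprint 4440×5460 mm, wall height 2270 mm, wall thickness 194 mm. The two y-facing walls run the full x-width; the two x-facing walls fit between the inner faces of the y-facing walls.

The ladder is on top of the table. The house frame is against the table's +x side, with their −y faces flush.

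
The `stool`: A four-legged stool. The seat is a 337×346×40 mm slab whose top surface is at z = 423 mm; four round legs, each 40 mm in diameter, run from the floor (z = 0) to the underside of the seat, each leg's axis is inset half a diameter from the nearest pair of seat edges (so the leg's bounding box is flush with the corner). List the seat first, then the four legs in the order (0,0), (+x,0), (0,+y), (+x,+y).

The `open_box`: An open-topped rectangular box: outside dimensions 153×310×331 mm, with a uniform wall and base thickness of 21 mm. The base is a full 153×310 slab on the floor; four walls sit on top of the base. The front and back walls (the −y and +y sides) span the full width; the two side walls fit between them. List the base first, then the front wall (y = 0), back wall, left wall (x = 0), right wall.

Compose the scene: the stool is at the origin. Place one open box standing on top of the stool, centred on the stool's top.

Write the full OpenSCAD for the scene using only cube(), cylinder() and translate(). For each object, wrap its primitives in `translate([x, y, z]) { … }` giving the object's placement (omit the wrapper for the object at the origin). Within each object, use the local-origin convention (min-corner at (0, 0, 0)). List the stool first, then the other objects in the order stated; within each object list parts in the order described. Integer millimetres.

translate([0, 0, 383]) cube([337, 346, 40]);
translate([20, 20, 0]) cylinder(h = 383, r = 20);
translate([317, 20, 0]) cylinder(h = 383, r = 20);
translate([20, 326, 0]) cylinder(h = 383, r = 20);
translate([317, 326, 0]) cylinder(h = 383, r = 20);
translate([92, 18, 423]) {
  cube([153, 310, 21]);
  translate([0, 0, 21]) cube([153, 21, 310]);
  translate([0, 289, 21]) cube([153, 21, 310]);
  translate([0, 21, 21]) cube([21, 268, 310]);
  translate([132, 21, 21]) cube([21, 268, 310]);
}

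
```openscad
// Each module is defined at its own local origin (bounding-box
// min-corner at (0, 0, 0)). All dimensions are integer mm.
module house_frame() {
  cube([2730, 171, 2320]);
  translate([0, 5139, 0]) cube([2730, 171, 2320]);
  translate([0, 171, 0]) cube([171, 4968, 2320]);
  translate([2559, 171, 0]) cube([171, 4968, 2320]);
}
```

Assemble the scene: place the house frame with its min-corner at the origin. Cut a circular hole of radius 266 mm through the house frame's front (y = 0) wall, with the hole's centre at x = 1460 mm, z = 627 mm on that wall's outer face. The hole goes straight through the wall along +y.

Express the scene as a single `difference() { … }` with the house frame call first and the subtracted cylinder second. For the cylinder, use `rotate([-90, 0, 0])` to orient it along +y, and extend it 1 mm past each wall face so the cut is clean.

difference() {
  house_frame();
  translate([1460, -1, 627]) rotate([-90, 0, 0]) cylinder(h = 173, r = 266);
}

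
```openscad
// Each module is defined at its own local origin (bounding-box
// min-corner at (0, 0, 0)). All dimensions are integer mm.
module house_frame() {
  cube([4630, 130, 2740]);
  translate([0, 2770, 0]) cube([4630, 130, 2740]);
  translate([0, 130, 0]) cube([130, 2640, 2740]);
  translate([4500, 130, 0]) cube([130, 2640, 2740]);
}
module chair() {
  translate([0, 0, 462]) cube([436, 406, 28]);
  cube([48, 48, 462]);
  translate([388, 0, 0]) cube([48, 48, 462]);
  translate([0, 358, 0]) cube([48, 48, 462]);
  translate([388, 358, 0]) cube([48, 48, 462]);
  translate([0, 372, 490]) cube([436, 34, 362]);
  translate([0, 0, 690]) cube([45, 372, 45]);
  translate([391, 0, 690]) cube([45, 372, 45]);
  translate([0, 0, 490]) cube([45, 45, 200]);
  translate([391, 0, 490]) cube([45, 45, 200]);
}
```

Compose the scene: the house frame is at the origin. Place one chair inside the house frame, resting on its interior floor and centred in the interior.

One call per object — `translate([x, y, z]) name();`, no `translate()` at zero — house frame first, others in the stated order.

house_frame();
translate([2097, 1247, 0]) chair();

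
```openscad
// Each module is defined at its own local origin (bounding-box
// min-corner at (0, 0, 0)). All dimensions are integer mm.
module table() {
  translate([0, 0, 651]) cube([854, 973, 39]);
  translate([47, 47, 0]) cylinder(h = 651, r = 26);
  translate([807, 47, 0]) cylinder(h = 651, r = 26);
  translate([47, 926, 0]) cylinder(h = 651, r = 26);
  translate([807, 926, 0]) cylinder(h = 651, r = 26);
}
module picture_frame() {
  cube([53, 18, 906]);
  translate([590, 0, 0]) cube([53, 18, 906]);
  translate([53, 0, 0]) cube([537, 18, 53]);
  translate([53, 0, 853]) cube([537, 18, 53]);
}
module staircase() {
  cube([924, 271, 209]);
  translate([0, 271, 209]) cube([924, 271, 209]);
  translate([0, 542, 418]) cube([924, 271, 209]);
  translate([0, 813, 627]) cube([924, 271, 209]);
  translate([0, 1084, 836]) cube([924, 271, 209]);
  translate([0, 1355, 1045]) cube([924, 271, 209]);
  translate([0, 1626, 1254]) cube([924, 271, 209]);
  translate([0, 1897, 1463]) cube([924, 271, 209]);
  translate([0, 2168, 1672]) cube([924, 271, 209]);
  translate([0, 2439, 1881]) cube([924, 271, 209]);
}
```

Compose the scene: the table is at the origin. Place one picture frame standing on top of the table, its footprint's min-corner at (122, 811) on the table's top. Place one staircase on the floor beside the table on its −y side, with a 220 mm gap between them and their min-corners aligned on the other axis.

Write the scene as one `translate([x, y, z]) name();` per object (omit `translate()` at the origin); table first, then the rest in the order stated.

table();
translate([122, 811, 690]) picture_frame();
translate([0, -2930, 0]) staircase();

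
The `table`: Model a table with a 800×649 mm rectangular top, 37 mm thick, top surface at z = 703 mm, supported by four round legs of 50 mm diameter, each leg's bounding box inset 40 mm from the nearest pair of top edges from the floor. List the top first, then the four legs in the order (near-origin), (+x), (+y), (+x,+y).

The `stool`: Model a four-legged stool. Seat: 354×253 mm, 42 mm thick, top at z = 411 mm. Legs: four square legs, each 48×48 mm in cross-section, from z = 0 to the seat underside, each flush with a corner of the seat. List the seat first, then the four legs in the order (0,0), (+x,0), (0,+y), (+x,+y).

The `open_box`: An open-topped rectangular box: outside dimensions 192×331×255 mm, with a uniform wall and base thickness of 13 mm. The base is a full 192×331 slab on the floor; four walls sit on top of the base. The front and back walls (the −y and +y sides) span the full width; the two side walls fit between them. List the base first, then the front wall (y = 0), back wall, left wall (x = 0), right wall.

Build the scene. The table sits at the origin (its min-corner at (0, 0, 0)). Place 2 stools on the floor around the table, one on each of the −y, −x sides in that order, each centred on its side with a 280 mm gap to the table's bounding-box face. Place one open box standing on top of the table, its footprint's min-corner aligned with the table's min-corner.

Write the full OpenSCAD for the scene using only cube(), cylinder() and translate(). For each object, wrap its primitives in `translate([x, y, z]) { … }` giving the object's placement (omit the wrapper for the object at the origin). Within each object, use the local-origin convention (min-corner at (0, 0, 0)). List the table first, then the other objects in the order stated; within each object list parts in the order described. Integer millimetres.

translate([0, 0, 666]) cube([800, 649, 37]);
translate([65, 65, 0]) cylinder(h = 666, r = 25);
translate([735, 65, 0]) cylinder(h = 666, r = 25);
translate([65, 584, 0]) cylinder(h = 666, r = 25);
translate([735, 584, 0]) cylinder(h = 666, r = 25);
translate([223, -533, 0]) {
  translate([0, 0, 369]) cube([354, 253, 42]);
  cube([48, 48, 369]);
  translate([306, 0, 0]) cube([48, 48, 369]);
  translate([0, 205, 0]) cube([48, 48, 369]);
  translate([306, 205, 0]) cube([48, 48, 369]);
}
translate([-634, 198, 0]) {
  translate([0, 0, 369]) cube([354, 253, 42]);
  cube([48, 48, 369]);
  translate([306, 0, 0]) cube([48, 48, 369]);
  translate([0, 205, 0]) cube([48, 48, 369]);
  translate([306, 205, 0]) cube([48, 48, 369]);
}
translate([0, 0, 703]) {
  cube([192, 331, 13]);
  translate([0, 0, 13]) cube([192, 13, 242]);
  translate([0, 318, 13]) cube([192, 13, 242]);
  translate([0, 13, 13]) cube([13, 305, 242]);
  translate([179, 13, 13]) cube([13, 305, 242]);
}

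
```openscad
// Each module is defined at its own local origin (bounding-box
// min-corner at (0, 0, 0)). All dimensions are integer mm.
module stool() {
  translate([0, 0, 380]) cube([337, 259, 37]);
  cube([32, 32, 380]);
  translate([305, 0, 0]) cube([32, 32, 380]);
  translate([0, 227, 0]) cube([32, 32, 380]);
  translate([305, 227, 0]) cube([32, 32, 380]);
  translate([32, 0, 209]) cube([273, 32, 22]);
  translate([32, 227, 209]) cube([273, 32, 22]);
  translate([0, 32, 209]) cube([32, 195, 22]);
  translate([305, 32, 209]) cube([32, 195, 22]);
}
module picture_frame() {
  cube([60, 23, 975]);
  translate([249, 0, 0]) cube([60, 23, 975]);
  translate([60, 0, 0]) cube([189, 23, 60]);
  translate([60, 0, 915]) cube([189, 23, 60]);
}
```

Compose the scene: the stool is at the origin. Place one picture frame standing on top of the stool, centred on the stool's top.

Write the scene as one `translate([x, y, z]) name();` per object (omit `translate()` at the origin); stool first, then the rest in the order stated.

stool();
translate([14, 118, 417]) picture_frame();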